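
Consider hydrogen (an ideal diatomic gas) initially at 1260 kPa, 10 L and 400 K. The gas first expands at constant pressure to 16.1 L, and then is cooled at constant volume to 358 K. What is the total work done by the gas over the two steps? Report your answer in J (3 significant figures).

W_total ≈ 7690 J

Step 1 (isobaric): W = PΔV = (1260 kPa)(16.1 − 10 L) = 7686 J.
Step 2 (isochoric): W = 0 (constant volume).
W_total = 7686 + 0 = 7686 J.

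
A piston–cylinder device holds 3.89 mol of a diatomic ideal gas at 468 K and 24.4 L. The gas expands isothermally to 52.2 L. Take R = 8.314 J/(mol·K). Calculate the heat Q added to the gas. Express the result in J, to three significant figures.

Q ≈ 11500 J

Isothermal ⇒ ΔU = 0, so Q = W = nRT ln(V₂/V₁).
Q = (3.89)(8.314)(468) ln(52.2/24.4) = 15136 × 0.7605 = 11511 J.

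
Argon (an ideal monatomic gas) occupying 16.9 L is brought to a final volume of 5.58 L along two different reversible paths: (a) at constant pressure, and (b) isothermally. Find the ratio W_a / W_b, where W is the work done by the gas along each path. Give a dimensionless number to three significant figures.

Path (a) isobaric: W = P₁(V₂ − V₁) → W_a/(P₁V₁) = -0.6698.
Path (b) isothermal: W = P₁V₁ ln(V₂/V₁) → W_b/(P₁V₁) = -1.108.
W_a / W_b = -0.6698 / -1.108 = 0.6045.

W_a / W_b ≈ 0.604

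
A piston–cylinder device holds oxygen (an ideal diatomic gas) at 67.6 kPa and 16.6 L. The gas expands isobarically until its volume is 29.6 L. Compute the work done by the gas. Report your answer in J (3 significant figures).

Isobaric: W = P ΔV.
W = (67.6 kPa)(29.6 − 16.6 L) = (67.6)(13) = 878.8 J.

W ≈ 879 J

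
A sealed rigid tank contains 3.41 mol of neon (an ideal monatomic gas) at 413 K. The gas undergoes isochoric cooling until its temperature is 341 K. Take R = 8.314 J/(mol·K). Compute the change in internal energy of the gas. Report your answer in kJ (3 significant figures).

Constant volume ⇒ W = 0, so Q = ΔU = nCᵥΔT with Cᵥ = 3R/2 = 12.47 J/(mol·K).
ΔU = (3.41)(12.47)(341 − 413) = -3062 J.

ΔU ≈ -3.06 kJ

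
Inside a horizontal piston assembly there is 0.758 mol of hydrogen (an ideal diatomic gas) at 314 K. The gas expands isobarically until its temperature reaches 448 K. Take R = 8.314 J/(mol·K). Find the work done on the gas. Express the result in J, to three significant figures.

Isobaric: W = P ΔV = nR ΔT.
W = (0.758)(8.314)(448 − 314) = 844.5 J.
Work on gas = −W_by = -844.5 J.

W ≈ -844 J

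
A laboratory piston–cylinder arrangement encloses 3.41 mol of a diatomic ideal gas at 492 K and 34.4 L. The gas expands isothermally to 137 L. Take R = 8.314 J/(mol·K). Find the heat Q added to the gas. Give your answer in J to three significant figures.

Q ≈ 19300 J

Isothermal ⇒ ΔU = 0, so Q = W = nRT ln(V₂/V₁).
Q = (3.41)(8.314)(492) ln(137/34.4) = 13949 × 1.382 = 19276 J.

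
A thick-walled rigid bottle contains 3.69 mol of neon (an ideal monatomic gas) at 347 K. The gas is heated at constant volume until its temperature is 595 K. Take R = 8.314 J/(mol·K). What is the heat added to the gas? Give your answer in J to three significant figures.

Constant volume ⇒ W = 0, so Q = ΔU = nCᵥΔT with Cᵥ = 3R/2 = 12.47 J/(mol·K).
ΔU = (3.69)(12.47)(595 − 347) = 11412 J.

Q ≈ 11400 J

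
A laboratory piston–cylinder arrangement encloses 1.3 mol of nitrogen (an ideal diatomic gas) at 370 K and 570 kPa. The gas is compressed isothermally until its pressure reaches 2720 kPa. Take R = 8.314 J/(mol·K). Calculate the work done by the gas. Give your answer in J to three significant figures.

Isothermal process: W = nRT ln(V₂/V₁) = nRT ln(P₁/P₂).
W = (1.3)(8.314)(370) × ln(570/2720)
  = 3999 × ln(0.2096) = 3999 × -1.563
W_by_gas = -6249 J.

W ≈ -6250 J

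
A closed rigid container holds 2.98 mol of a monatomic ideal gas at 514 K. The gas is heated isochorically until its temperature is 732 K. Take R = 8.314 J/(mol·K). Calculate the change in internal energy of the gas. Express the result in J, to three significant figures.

Constant volume ⇒ W = 0, so Q = ΔU = nCᵥΔT with Cᵥ = 3R/2 = 12.47 J/(mol·K).
ΔU = (2.98)(12.47)(732 − 514) = 8102 J.

ΔU ≈ 8100 J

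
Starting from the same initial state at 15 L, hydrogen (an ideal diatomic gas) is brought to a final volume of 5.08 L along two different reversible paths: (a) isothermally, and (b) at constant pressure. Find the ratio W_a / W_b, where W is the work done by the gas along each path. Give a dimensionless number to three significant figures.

Path (a) isothermal: W = P₁V₁ ln(V₂/V₁) → W_a/(P₁V₁) = -1.083.
Path (b) isobaric: W = P₁(V₂ − V₁) → W_b/(P₁V₁) = -0.6613.
W_a / W_b = -1.083 / -0.6613 = 1.637.

W_a / W_b ≈ 1.64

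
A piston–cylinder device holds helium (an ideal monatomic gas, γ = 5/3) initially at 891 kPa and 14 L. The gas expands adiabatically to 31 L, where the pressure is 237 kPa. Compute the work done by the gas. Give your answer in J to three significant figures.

Adiabatic: W = (P₁V₁ − P₂V₂)/(γ − 1) with γ = 5/3.
P₁V₁ = 12474 J, P₂V₂ = 7347 J.
W = (12474 − 7347) / 0.6667 = 7690 J.

W ≈ 7690 J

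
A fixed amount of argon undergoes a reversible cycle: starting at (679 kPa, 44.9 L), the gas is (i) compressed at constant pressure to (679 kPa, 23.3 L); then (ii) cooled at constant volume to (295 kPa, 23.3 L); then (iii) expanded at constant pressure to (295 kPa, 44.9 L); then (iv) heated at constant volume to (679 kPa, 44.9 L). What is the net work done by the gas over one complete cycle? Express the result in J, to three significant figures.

W_net ≈ -8290 J

Constant-volume legs do no work.
W(i) = (679)(23.3 − 44.9) = -14666 J; W(iii) = (295)(44.9 − 23.3) = 6372 J.
W_net = -14666 + 6372 = -8294 J (the counter-clockwise enclosed area).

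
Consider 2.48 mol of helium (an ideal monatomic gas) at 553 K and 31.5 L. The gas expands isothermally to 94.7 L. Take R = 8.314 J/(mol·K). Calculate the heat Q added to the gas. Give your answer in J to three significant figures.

Isothermal ⇒ ΔU = 0, so Q = W = nRT ln(V₂/V₁).
Q = (2.48)(8.314)(553) ln(94.7/31.5) = 11402 × 1.101 = 12551 J.

Q ≈ 12600 J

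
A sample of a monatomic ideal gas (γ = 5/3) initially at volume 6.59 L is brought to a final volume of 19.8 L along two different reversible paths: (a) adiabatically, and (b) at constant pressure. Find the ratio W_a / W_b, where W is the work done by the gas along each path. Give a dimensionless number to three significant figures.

W_a / W_b ≈ 0.389

Path (a) adiabatic: W = P₁V₁(1 − (V₁/V₂)^(γ−1))/(γ−1) → W_a/(P₁V₁) = 0.7796.
Path (b) isobaric: W = P₁(V₂ − V₁) → W_b/(P₁V₁) = 2.005.
W_a / W_b = 0.7796 / 2.005 = 0.3889.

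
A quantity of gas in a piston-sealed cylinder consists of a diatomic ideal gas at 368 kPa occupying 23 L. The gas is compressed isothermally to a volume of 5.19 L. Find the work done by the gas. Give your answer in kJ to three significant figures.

W ≈ -12.6 kJ

Isothermal: W = nRT ln(V₂/V₁) = P₁V₁ ln(V₂/V₁).
P₁V₁ = (368 kPa)(23 L) = 8464 J.
W = 8464 × ln(5.19/23) = 8464 × -1.489
W_by_gas = -12601 J.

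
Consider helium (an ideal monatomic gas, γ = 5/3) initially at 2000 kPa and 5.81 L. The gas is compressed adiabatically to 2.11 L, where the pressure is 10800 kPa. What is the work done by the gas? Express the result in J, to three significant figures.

W ≈ -16800 J

Adiabatic: W = (P₁V₁ − P₂V₂)/(γ − 1) with γ = 5/3.
P₁V₁ = 11620 J, P₂V₂ = 22788 J.
W = (11620 − 22788) / 0.6667 = -16752 J.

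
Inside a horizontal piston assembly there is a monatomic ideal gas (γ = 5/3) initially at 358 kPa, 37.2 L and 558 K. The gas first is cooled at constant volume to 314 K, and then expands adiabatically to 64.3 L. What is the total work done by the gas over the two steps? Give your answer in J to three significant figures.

Step 1 (isochoric): W = 0 (constant volume).
After step 1: P = 201.5 kPa (V unchanged).
Step 2 (adiabatic): W = (P₁V₁ − P₂V₂)/(γ−1) = (7494 − 5203)/0.667 = 3436 J.
W_total = 0 + 3436 = 3436 J.

W_total ≈ 3440 J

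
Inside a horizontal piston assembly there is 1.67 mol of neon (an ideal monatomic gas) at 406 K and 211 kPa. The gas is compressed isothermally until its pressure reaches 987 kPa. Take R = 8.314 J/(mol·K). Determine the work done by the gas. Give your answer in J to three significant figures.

W ≈ -8700 J

Isothermal process: W = nRT ln(V₂/V₁) = nRT ln(P₁/P₂).
W = (1.67)(8.314)(406) × ln(211/987)
  = 5637 × ln(0.2138) = 5637 × -1.543
W_by_gas = -8697 J.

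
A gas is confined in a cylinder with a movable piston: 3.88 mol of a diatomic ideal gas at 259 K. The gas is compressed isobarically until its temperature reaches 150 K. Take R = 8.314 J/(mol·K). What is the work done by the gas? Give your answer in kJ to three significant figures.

Isobaric: W = P ΔV = nR ΔT.
W = (3.88)(8.314)(150 − 259) = -3516 J.

W ≈ -3.52 kJ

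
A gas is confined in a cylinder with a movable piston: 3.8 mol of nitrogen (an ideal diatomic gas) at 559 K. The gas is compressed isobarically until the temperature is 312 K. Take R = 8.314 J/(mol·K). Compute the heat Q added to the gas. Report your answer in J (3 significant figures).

Isobaric: W = nRΔT = (3.8)(8.314)(-247) = -7804 J.
ΔU = nCᵥΔT with Cᵥ = 5R/2: ΔU = (3.8)(20.79)(-247) = -19509 J.
Q = ΔU + W = -19509 − 7804 = -27312 J.

Q ≈ -27300 J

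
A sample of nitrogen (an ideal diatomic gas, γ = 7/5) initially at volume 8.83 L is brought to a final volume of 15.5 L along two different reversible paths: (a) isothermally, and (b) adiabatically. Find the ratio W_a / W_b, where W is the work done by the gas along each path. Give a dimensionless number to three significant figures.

W_a / W_b ≈ 1.12

Path (a) isothermal: W = P₁V₁ ln(V₂/V₁) → W_a/(P₁V₁) = 0.5627.
Path (b) adiabatic: W = P₁V₁(1 − (V₁/V₂)^(γ−1))/(γ−1) → W_b/(P₁V₁) = 0.5039.
W_a / W_b = 0.5627 / 0.5039 = 1.117.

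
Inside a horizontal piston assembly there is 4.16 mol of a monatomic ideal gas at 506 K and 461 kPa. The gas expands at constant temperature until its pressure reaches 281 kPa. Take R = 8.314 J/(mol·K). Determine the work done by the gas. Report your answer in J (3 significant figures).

W ≈ 8660 J

Isothermal process: W = nRT ln(V₂/V₁) = nRT ln(P₁/P₂).
W = (4.16)(8.314)(506) × ln(461/281)
  = 17501 × ln(1.641) = 17501 × 0.495
W_by_gas = 8664 J.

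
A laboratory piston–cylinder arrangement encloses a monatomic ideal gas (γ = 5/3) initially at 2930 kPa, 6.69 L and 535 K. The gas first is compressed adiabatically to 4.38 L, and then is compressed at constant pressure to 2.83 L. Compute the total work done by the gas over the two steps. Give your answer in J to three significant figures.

W_total ≈ -18800 J

Step 1 (adiabatic): W = (P₁V₁ − P₂V₂)/(γ−1) = (19602 − 25997)/0.667 = -9593 J.
After step 1: P = 5935 kPa, V = 4.38 L, T = 709.6 K.
Step 2 (isobaric): W = PΔV = (5935 kPa)(2.83 − 4.38 L) = -9200 J.
W_total = -9593 − 9200 = -18793 J.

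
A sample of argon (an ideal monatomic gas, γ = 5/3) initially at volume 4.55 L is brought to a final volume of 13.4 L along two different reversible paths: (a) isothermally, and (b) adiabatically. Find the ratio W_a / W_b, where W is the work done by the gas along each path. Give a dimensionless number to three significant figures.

Path (a) isothermal: W = P₁V₁ ln(V₂/V₁) → W_a/(P₁V₁) = 1.08.
Path (b) adiabatic: W = P₁V₁(1 − (V₁/V₂)^(γ−1))/(γ−1) → W_b/(P₁V₁) = 0.7699.
W_a / W_b = 1.08 / 0.7699 = 1.403.

W_a / W_b ≈ 1.40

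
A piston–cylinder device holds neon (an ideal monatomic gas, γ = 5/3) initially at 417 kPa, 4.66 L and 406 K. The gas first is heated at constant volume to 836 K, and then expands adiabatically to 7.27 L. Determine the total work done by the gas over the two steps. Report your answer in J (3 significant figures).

W_total ≈ 1540 J

Step 1 (isochoric): W = 0 (constant volume).
After step 1: P = 858.7 kPa (V unchanged).
Step 2 (adiabatic): W = (P₁V₁ − P₂V₂)/(γ−1) = (4001 − 2975)/0.667 = 1540 J.
W_total = 0 + 1540 = 1540 J.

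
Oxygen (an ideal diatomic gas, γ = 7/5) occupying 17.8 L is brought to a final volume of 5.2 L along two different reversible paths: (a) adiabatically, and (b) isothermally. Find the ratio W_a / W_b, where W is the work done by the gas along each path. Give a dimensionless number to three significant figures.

Path (a) adiabatic: W = P₁V₁(1 − (V₁/V₂)^(γ−1))/(γ−1) → W_a/(P₁V₁) = -1.59.
Path (b) isothermal: W = P₁V₁ ln(V₂/V₁) → W_b/(P₁V₁) = -1.231.
W_a / W_b = -1.59 / -1.231 = 1.292.

W_a / W_b ≈ 1.29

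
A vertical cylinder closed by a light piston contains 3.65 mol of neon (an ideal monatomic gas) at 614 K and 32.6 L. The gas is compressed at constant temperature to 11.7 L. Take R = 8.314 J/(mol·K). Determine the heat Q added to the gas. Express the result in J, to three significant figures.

Isothermal ⇒ ΔU = 0, so Q = W = nRT ln(V₂/V₁).
Q = (3.65)(8.314)(614) ln(11.7/32.6) = 18633 × -1.025 = -19093 J.

Q ≈ -19100 J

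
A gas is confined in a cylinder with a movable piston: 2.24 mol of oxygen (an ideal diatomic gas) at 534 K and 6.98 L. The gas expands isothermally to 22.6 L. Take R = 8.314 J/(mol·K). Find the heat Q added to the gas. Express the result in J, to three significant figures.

Q ≈ 11700 J

Isothermal ⇒ ΔU = 0, so Q = W = nRT ln(V₂/V₁).
Q = (2.24)(8.314)(534) ln(22.6/6.98) = 9945 × 1.175 = 11684 J.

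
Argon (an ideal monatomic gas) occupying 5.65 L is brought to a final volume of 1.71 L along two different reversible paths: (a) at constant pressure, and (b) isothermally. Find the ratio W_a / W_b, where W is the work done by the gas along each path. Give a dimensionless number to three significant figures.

W_a / W_b ≈ 0.583

Path (a) isobaric: W = P₁(V₂ − V₁) → W_a/(P₁V₁) = -0.6973.
Path (b) isothermal: W = P₁V₁ ln(V₂/V₁) → W_b/(P₁V₁) = -1.195.
W_a / W_b = -0.6973 / -1.195 = 0.5835.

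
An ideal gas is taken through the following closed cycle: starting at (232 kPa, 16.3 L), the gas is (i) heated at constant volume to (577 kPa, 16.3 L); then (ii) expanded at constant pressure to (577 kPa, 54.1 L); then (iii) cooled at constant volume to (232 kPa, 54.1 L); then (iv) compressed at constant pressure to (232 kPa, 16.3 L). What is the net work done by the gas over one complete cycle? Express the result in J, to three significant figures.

W_net ≈ 13000 J

Constant-volume legs do no work.
W(ii) = (577)(54.1 − 16.3) = 21811 J; W(iv) = (232)(16.3 − 54.1) = -8770 J.
W_net = 21811 − 8770 = 13041 J (the clockwise enclosed area).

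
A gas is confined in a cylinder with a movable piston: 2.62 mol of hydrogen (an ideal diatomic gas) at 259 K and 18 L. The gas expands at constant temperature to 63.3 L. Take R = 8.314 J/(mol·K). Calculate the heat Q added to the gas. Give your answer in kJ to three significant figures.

Q ≈ 7.09 kJ

Isothermal ⇒ ΔU = 0, so Q = W = nRT ln(V₂/V₁).
Q = (2.62)(8.314)(259) ln(63.3/18) = 5642 × 1.258 = 7095 J.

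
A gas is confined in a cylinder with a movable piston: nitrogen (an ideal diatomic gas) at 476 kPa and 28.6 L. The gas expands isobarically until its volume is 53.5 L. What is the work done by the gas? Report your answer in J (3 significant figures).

Isobaric: W = P ΔV.
W = (476 kPa)(53.5 − 28.6 L) = (476)(24.9) = 11852 J.

W ≈ 11900 J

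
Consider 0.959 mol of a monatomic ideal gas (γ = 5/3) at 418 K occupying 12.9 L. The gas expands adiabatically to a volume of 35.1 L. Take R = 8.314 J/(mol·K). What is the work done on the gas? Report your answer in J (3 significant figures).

W ≈ -2430 J

Adiabatic: TV^(γ−1) = const with γ = 5/3.
T₂ = T₁ (V₁/V₂)^(γ−1) = 418 × (12.9/35.1)^0.667 = 418 × 0.5131 = 214.5 K.
W_by = nCᵥ(T₁ − T₂) = (0.959)(12.47)(418 − 214.5) = 2434 J.
Work on gas = −W_by = -2434 J.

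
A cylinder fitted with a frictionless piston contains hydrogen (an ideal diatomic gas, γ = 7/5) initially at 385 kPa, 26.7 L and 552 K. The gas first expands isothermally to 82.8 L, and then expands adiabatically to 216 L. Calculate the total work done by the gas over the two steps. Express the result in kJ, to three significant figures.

W_total ≈ 19.8 kJ

Step 1 (isothermal): W = P₁V₁ ln(V₂/V₁) = (10280) ln(82.8/26.7) = 11634 J.
After step 1: P = 124.1 kPa, V = 82.8 L, T = 552 K.
Step 2 (adiabatic): W = (P₁V₁ − P₂V₂)/(γ−1) = (10280 − 7005)/0.4 = 8186 J.
W_total = 11634 + 8186 = 19820 J.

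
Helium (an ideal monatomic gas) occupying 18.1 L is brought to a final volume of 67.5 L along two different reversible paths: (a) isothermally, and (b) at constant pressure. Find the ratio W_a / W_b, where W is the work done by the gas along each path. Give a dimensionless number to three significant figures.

W_a / W_b ≈ 0.482

Path (a) isothermal: W = P₁V₁ ln(V₂/V₁) → W_a/(P₁V₁) = 1.316.
Path (b) isobaric: W = P₁(V₂ − V₁) → W_b/(P₁V₁) = 2.729.
W_a / W_b = 1.316 / 2.729 = 0.4823.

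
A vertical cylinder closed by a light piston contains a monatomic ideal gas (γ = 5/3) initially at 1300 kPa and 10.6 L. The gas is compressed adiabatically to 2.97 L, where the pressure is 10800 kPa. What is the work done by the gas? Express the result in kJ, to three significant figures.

W ≈ -27.4 kJ

Adiabatic: W = (P₁V₁ − P₂V₂)/(γ − 1) with γ = 5/3.
P₁V₁ = 13780 J, P₂V₂ = 32076 J.
W = (13780 − 32076) / 0.6667 = -27444 J.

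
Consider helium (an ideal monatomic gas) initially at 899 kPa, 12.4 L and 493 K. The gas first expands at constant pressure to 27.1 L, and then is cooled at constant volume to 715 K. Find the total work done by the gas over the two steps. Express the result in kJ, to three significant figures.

W_total ≈ 13.2 kJ

Step 1 (isobaric): W = PΔV = (899 kPa)(27.1 − 12.4 L) = 13215 J.
Step 2 (isochoric): W = 0 (constant volume).
W_total = 13215 + 0 = 13215 J.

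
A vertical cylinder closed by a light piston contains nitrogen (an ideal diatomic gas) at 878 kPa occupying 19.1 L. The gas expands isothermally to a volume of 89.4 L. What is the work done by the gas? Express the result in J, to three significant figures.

Isothermal: W = nRT ln(V₂/V₁) = P₁V₁ ln(V₂/V₁).
P₁V₁ = (878 kPa)(19.1 L) = 16770 J.
W = 16770 × ln(89.4/19.1) = 16770 × 1.543
W_by_gas = 25883 J.

W ≈ 25900 J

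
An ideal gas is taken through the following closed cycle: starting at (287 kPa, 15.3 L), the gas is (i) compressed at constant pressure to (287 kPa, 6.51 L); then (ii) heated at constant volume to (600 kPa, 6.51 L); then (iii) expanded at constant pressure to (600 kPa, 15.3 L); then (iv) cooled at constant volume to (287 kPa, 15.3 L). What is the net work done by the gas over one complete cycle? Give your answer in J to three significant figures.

Constant-volume legs do no work.
W(i) = (287)(6.51 − 15.3) = -2523 J; W(iii) = (600)(15.3 − 6.51) = 5274 J.
W_net = -2523 + 5274 = 2751 J (the clockwise enclosed area).

W_net ≈ 2750 J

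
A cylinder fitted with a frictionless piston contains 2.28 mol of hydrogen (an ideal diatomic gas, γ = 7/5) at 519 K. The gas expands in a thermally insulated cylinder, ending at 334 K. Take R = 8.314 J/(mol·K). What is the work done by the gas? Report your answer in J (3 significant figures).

W ≈ 8770 J

Adiabatic ⇒ Q = 0, so W_by = −ΔU = nCᵥ(T₁ − T₂).
Cᵥ = 5R/2 = 20.79 J/(mol·K).
W = (2.28)(20.79)(519 − 334) = 8767 J.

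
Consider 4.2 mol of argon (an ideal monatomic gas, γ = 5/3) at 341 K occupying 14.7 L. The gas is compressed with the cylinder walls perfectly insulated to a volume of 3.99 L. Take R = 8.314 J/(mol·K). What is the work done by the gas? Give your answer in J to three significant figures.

W ≈ -24700 J

Adiabatic: TV^(γ−1) = const with γ = 5/3.
T₂ = T₁ (V₁/V₂)^(γ−1) = 341 × (14.7/3.99)^0.667 = 341 × 2.385 = 813.4 K.
W_by = nCᵥ(T₁ − T₂) = (4.2)(12.47)(341 − 813.4) = -24745 J.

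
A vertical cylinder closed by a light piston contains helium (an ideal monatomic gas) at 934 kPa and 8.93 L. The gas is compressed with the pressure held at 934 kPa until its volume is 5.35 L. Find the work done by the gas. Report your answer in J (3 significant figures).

Isobaric: W = P ΔV.
W = (934 kPa)(5.35 − 8.93 L) = (934)(-3.58) = -3344 J.

W ≈ -3340 J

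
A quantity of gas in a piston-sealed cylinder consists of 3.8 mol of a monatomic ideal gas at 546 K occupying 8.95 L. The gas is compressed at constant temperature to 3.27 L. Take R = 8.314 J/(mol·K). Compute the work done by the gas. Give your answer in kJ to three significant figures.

Isothermal: W = nRT ln(V₂/V₁).
W = (3.8)(8.314)(546) × ln(3.27/8.95)
  = 17250 × -1.007
W_by_gas = -17368 J.

W ≈ -17.4 kJ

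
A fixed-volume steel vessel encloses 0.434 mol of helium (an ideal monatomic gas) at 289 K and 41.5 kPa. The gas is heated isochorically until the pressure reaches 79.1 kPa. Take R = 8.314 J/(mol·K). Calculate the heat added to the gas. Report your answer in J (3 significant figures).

Q ≈ 1420 J

Constant volume ⇒ W = 0, so Q = ΔU = nCᵥΔT with Cᵥ = 3R/2 = 12.47 J/(mol·K).
At constant V, T₂/T₁ = P₂/P₁ ⇒ ΔT = T₁(P₂/P₁ − 1) = 289·(79.1/41.5 − 1) = 261.8 K.
ΔU = (0.434)(12.47)(261.8) = 1417 J.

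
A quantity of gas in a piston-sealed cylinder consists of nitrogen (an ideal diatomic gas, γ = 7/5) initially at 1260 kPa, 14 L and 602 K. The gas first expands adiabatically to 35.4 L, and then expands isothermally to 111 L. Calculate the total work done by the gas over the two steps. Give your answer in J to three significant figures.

W_total ≈ 27600 J

Step 1 (adiabatic): W = (P₁V₁ − P₂V₂)/(γ−1) = (17640 − 12172)/0.4 = 13671 J.
After step 1: P = 343.8 kPa, V = 35.4 L, T = 415.4 K.
Step 2 (isothermal): W = P₁V₁ ln(V₂/V₁) = (12172) ln(111/35.4) = 13910 J.
W_total = 13671 + 13910 = 27581 J.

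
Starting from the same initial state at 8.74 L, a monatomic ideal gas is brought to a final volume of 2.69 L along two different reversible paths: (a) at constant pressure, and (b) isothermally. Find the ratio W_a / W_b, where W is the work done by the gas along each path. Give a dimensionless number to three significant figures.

W_a / W_b ≈ 0.587

Path (a) isobaric: W = P₁(V₂ − V₁) → W_a/(P₁V₁) = -0.6922.
Path (b) isothermal: W = P₁V₁ ln(V₂/V₁) → W_b/(P₁V₁) = -1.178.
W_a / W_b = -0.6922 / -1.178 = 0.5874.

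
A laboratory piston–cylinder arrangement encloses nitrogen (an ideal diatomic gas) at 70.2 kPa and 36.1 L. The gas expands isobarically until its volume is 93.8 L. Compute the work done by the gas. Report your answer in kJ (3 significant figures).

W ≈ 4.05 kJ

Isobaric: W = P ΔV.
W = (70.2 kPa)(93.8 − 36.1 L) = (70.2)(57.7) = 4051 J.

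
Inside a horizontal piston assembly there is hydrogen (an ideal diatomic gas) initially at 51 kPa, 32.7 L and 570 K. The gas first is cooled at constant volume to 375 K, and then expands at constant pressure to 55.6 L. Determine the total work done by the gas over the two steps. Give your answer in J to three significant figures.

W_total ≈ 768 J

Step 1 (isochoric): W = 0 (constant volume).
After step 1: P = 33.55 kPa (V unchanged).
Step 2 (isobaric): W = PΔV = (33.55 kPa)(55.6 − 32.7 L) = 768.4 J.
W_total = 0 + 768.4 = 768.4 J.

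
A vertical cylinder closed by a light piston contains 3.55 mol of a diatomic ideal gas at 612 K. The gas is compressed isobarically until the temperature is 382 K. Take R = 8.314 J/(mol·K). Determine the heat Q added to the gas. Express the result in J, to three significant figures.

Isobaric: W = nRΔT = (3.55)(8.314)(-230) = -6788 J.
ΔU = nCᵥΔT with Cᵥ = 5R/2: ΔU = (3.55)(20.79)(-230) = -16971 J.
Q = ΔU + W = -16971 − 6788 = -23759 J.

Q ≈ -23800 J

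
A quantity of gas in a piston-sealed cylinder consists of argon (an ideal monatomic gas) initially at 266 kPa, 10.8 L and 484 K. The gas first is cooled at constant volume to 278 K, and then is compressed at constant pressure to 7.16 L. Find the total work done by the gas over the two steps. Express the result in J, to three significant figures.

W_total ≈ -556 J

Step 1 (isochoric): W = 0 (constant volume).
After step 1: P = 152.8 kPa (V unchanged).
Step 2 (isobaric): W = PΔV = (152.8 kPa)(7.16 − 10.8 L) = -556.1 J.
W_total = 0 − 556.1 = -556.1 J.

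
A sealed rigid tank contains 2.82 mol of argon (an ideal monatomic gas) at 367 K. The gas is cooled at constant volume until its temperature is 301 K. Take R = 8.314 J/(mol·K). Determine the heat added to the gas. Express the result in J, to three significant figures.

Q ≈ -2320 J

Constant volume ⇒ W = 0, so Q = ΔU = nCᵥΔT with Cᵥ = 3R/2 = 12.47 J/(mol·K).
ΔU = (2.82)(12.47)(301 − 367) = -2321 J.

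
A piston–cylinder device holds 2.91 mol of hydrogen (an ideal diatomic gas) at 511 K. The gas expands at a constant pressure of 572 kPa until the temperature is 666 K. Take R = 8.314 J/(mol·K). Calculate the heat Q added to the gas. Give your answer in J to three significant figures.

Isobaric: W = nRΔT = (2.91)(8.314)(155) = 3750 J.
ΔU = nCᵥΔT with Cᵥ = 5R/2: ΔU = (2.91)(20.79)(155) = 9375 J.
Q = ΔU + W = 9375 + 3750 = 13125 J.

Q ≈ 13100 J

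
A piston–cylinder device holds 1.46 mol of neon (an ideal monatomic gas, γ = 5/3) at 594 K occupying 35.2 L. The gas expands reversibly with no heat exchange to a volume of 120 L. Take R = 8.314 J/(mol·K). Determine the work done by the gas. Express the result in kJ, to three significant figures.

W ≈ 6.04 kJ

Adiabatic: TV^(γ−1) = const with γ = 5/3.
T₂ = T₁ (V₁/V₂)^(γ−1) = 594 × (35.2/120)^0.667 = 594 × 0.4415 = 262.2 K.
W_by = nCᵥ(T₁ − T₂) = (1.46)(12.47)(594 − 262.2) = 6041 J.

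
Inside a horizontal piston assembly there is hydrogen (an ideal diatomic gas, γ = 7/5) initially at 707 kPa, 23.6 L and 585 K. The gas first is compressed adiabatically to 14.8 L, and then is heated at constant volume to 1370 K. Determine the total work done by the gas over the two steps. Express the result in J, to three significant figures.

W_total ≈ -8560 J

Step 1 (adiabatic): W = (P₁V₁ − P₂V₂)/(γ−1) = (16685 − 20109)/0.4 = -8560 J.
Step 2 (isochoric): W = 0 (constant volume).
W_total = -8560 + 0 = -8560 J.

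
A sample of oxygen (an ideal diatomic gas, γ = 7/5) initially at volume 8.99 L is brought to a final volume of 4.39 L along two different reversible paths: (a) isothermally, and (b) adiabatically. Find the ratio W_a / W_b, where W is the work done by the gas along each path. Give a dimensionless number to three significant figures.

W_a / W_b ≈ 0.863

Path (a) isothermal: W = P₁V₁ ln(V₂/V₁) → W_a/(P₁V₁) = -0.7168.
Path (b) adiabatic: W = P₁V₁(1 − (V₁/V₂)^(γ−1))/(γ−1) → W_b/(P₁V₁) = -0.8301.
W_a / W_b = -0.7168 / -0.8301 = 0.8635.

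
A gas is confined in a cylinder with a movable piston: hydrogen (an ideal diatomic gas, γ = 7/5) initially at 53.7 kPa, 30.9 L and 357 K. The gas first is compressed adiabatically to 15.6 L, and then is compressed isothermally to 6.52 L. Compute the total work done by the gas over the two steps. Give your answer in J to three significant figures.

Step 1 (adiabatic): W = (P₁V₁ − P₂V₂)/(γ−1) = (1659 − 2181)/0.4 = -1304 J.
After step 1: P = 139.8 kPa, V = 15.6 L, T = 469.2 K.
Step 2 (isothermal): W = P₁V₁ ln(V₂/V₁) = (2181) ln(6.52/15.6) = -1903 J.
W_total = -1304 − 1903 = -3207 J.

W_total ≈ -3210 J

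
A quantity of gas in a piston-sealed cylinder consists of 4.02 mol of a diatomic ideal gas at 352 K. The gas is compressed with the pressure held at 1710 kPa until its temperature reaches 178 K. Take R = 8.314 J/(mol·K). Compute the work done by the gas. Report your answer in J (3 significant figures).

W ≈ -5820 J

Isobaric: W = P ΔV = nR ΔT.
W = (4.02)(8.314)(178 − 352) = -5815 J.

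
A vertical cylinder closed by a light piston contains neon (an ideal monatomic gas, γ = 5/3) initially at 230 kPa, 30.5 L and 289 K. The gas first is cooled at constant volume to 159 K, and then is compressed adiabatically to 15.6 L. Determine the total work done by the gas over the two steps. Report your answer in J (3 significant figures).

Step 1 (isochoric): W = 0 (constant volume).
After step 1: P = 126.5 kPa (V unchanged).
Step 2 (adiabatic): W = (P₁V₁ − P₂V₂)/(γ−1) = (3859 − 6035)/0.667 = -3263 J.
W_total = 0 − 3263 = -3263 J.

W_total ≈ -3260 J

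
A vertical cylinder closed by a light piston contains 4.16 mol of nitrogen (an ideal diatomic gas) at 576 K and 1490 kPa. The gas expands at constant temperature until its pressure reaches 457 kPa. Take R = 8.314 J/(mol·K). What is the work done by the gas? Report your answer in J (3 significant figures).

Isothermal process: W = nRT ln(V₂/V₁) = nRT ln(P₁/P₂).
W = (4.16)(8.314)(576) × ln(1490/457)
  = 19922 × ln(3.26) = 19922 × 1.182
W_by_gas = 23544 J.

W ≈ 23500 J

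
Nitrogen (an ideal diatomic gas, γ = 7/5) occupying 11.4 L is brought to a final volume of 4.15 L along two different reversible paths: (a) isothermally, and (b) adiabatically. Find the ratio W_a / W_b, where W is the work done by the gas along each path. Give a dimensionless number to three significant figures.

W_a / W_b ≈ 0.811

Path (a) isothermal: W = P₁V₁ ln(V₂/V₁) → W_a/(P₁V₁) = -1.011.
Path (b) adiabatic: W = P₁V₁(1 − (V₁/V₂)^(γ−1))/(γ−1) → W_b/(P₁V₁) = -1.245.
W_a / W_b = -1.011 / -1.245 = 0.8115.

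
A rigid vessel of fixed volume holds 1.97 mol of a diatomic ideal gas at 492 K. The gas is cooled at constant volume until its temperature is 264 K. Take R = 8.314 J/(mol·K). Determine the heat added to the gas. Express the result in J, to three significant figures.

Q ≈ -9340 J

Constant volume ⇒ W = 0, so Q = ΔU = nCᵥΔT with Cᵥ = 5R/2 = 20.79 J/(mol·K).
ΔU = (1.97)(20.79)(264 − 492) = -9336 J.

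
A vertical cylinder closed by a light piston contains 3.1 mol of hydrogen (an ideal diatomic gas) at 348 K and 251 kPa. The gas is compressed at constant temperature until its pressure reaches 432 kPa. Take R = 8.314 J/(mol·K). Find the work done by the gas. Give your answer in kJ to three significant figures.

Isothermal process: W = nRT ln(V₂/V₁) = nRT ln(P₁/P₂).
W = (3.1)(8.314)(348) × ln(251/432)
  = 8969 × ln(0.581) = 8969 × -0.543
W_by_gas = -4870 J.

W ≈ -4.87 kJ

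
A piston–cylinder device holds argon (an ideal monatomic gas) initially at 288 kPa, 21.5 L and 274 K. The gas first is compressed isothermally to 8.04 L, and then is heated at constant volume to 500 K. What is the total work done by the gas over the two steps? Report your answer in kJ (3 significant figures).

Step 1 (isothermal): W = P₁V₁ ln(V₂/V₁) = (6192) ln(8.04/21.5) = -6091 J.
Step 2 (isochoric): W = 0 (constant volume).
W_total = -6091 + 0 = -6091 J.

W_total ≈ -6.09 kJ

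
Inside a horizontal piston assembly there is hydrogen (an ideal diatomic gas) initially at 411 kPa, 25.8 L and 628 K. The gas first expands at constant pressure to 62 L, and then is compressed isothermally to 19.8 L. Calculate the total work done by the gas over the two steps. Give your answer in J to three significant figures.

W_total ≈ -14200 J

Step 1 (isobaric): W = PΔV = (411 kPa)(62 − 25.8 L) = 14878 J.
After step 1: P = 411 kPa, V = 62 L, T = 1509 K.
Step 2 (isothermal): W = P₁V₁ ln(V₂/V₁) = (25482) ln(19.8/62) = -29086 J.
W_total = 14878 − 29086 = -14208 J.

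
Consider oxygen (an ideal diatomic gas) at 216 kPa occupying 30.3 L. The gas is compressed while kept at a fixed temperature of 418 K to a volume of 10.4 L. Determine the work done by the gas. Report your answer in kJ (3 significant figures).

W ≈ -7.00 kJ

Isothermal: W = nRT ln(V₂/V₁) = P₁V₁ ln(V₂/V₁).
P₁V₁ = (216 kPa)(30.3 L) = 6545 J.
W = 6545 × ln(10.4/30.3) = 6545 × -1.069
W_by_gas = -6999 J.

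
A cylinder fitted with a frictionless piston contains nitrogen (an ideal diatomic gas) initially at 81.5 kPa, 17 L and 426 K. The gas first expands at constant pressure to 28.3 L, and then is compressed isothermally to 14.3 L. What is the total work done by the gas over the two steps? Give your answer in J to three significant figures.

W_total ≈ -653 J

Step 1 (isobaric): W = PΔV = (81.5 kPa)(28.3 − 17 L) = 921 J.
After step 1: P = 81.5 kPa, V = 28.3 L, T = 709.2 K.
Step 2 (isothermal): W = P₁V₁ ln(V₂/V₁) = (2306) ln(14.3/28.3) = -1574 J.
W_total = 921 − 1574 = -653.4 J.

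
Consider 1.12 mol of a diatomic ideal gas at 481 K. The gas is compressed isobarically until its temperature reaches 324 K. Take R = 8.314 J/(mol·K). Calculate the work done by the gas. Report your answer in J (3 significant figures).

Isobaric: W = P ΔV = nR ΔT.
W = (1.12)(8.314)(324 − 481) = -1462 J.

W ≈ -1460 J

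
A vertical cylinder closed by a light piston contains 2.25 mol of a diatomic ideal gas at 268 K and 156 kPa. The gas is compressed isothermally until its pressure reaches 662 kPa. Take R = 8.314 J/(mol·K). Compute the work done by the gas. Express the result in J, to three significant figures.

Isothermal process: W = nRT ln(V₂/V₁) = nRT ln(P₁/P₂).
W = (2.25)(8.314)(268) × ln(156/662)
  = 5013 × ln(0.2356) = 5013 × -1.445
W_by_gas = -7246 J.

W ≈ -7250 J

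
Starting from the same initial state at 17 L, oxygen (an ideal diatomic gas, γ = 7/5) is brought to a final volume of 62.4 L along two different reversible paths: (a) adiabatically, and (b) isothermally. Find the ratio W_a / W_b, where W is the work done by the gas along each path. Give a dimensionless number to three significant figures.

Path (a) adiabatic: W = P₁V₁(1 − (V₁/V₂)^(γ−1))/(γ−1) → W_a/(P₁V₁) = 1.014.
Path (b) isothermal: W = P₁V₁ ln(V₂/V₁) → W_b/(P₁V₁) = 1.3.
W_a / W_b = 1.014 / 1.3 = 0.7797.

W_a / W_b ≈ 0.780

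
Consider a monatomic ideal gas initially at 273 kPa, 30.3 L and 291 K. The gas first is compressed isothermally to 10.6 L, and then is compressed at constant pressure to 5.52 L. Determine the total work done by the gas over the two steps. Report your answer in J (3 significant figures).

Step 1 (isothermal): W = P₁V₁ ln(V₂/V₁) = (8272) ln(10.6/30.3) = -8688 J.
After step 1: P = 780.4 kPa, V = 10.6 L, T = 291 K.
Step 2 (isobaric): W = PΔV = (780.4 kPa)(5.52 − 10.6 L) = -3964 J.
W_total = -8688 − 3964 = -12652 J.

W_total ≈ -12700 J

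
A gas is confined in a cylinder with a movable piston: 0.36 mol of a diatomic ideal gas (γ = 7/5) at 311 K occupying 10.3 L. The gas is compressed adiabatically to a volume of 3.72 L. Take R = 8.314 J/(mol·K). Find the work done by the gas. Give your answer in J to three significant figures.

Adiabatic: TV^(γ−1) = const with γ = 7/5.
T₂ = T₁ (V₁/V₂)^(γ−1) = 311 × (10.3/3.72)^0.4 = 311 × 1.503 = 467.4 K.
W_by = nCᵥ(T₁ − T₂) = (0.36)(20.79)(311 − 467.4) = -1170 J.

W ≈ -1170 J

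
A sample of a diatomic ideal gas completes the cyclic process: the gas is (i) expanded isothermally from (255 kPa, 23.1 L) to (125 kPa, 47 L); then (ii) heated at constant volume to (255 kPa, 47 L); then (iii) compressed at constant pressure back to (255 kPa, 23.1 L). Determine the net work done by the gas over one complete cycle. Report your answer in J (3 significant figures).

W_net ≈ -1910 J

Leg (i): W = PᵢVᵢ ln(V_f/Vᵢ) = (5890) ln(47/23.1) = 4184 J.
Leg (ii): W = 0.
Leg (iii): W = PΔV = (255)(23.1 − 47) = -6094 J.
W_net = 4184 − 6094 = -1910 J.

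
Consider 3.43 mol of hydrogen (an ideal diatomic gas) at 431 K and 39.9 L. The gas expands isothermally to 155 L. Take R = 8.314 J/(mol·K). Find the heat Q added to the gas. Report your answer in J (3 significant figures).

Q ≈ 16700 J

Isothermal ⇒ ΔU = 0, so Q = W = nRT ln(V₂/V₁).
Q = (3.43)(8.314)(431) ln(155/39.9) = 12291 × 1.357 = 16679 J.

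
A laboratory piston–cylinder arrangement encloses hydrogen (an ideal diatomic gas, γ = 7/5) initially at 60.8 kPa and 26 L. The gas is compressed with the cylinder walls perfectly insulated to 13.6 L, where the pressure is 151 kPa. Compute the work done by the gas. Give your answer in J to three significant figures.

Adiabatic: W = (P₁V₁ − P₂V₂)/(γ − 1) with γ = 7/5.
P₁V₁ = 1581 J, P₂V₂ = 2054 J.
W = (1581 − 2054) / 0.4 = -1182 J.

W ≈ -1180 J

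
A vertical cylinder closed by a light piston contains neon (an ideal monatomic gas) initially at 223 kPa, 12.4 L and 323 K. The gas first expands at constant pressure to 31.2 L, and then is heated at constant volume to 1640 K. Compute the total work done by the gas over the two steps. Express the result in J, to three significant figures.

W_total ≈ 4190 J

Step 1 (isobaric): W = PΔV = (223 kPa)(31.2 − 12.4 L) = 4192 J.
Step 2 (isochoric): W = 0 (constant volume).
W_total = 4192 + 0 = 4192 J.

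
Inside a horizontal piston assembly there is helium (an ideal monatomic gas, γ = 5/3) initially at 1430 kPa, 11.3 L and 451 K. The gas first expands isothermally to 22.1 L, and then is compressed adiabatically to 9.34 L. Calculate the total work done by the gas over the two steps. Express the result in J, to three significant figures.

Step 1 (isothermal): W = P₁V₁ ln(V₂/V₁) = (16159) ln(22.1/11.3) = 10839 J.
After step 1: P = 731.2 kPa, V = 22.1 L, T = 451 K.
Step 2 (adiabatic): W = (P₁V₁ − P₂V₂)/(γ−1) = (16159 − 28693)/0.667 = -18801 J.
W_total = 10839 − 18801 = -7962 J.

W_total ≈ -7960 J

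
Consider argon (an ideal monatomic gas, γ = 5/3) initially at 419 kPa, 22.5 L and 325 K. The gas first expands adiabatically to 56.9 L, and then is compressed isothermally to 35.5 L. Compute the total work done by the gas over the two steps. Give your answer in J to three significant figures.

W_total ≈ 4130 J

Step 1 (adiabatic): W = (P₁V₁ − P₂V₂)/(γ−1) = (9428 − 5079)/0.667 = 6523 J.
After step 1: P = 89.26 kPa, V = 56.9 L, T = 175.1 K.
Step 2 (isothermal): W = P₁V₁ ln(V₂/V₁) = (5079) ln(35.5/56.9) = -2396 J.
W_total = 6523 − 2396 = 4127 J.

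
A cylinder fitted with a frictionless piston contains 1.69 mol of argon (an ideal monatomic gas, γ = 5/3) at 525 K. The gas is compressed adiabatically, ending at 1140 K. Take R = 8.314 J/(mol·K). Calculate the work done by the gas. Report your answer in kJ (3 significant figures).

W ≈ -13.0 kJ

Adiabatic ⇒ Q = 0, so W_by = −ΔU = nCᵥ(T₁ − T₂).
Cᵥ = 3R/2 = 12.47 J/(mol·K).
W = (1.69)(12.47)(525 − 1140) = -12962 J.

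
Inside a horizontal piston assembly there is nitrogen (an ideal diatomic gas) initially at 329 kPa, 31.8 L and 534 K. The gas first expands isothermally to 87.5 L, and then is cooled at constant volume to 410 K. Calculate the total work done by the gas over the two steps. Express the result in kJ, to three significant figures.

Step 1 (isothermal): W = P₁V₁ ln(V₂/V₁) = (10462) ln(87.5/31.8) = 10590 J.
Step 2 (isochoric): W = 0 (constant volume).
W_total = 10590 + 0 = 10590 J.

W_total ≈ 10.6 kJ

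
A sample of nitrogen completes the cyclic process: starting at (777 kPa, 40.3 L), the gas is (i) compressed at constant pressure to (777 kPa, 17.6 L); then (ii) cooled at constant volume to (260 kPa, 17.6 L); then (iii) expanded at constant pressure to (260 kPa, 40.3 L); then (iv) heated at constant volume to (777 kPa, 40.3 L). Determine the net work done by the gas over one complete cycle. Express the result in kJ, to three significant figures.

W_net ≈ -11.7 kJ

Constant-volume legs do no work.
W(i) = (777)(17.6 − 40.3) = -17638 J; W(iii) = (260)(40.3 − 17.6) = 5902 J.
W_net = -17638 + 5902 = -11736 J (the counter-clockwise enclosed area).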